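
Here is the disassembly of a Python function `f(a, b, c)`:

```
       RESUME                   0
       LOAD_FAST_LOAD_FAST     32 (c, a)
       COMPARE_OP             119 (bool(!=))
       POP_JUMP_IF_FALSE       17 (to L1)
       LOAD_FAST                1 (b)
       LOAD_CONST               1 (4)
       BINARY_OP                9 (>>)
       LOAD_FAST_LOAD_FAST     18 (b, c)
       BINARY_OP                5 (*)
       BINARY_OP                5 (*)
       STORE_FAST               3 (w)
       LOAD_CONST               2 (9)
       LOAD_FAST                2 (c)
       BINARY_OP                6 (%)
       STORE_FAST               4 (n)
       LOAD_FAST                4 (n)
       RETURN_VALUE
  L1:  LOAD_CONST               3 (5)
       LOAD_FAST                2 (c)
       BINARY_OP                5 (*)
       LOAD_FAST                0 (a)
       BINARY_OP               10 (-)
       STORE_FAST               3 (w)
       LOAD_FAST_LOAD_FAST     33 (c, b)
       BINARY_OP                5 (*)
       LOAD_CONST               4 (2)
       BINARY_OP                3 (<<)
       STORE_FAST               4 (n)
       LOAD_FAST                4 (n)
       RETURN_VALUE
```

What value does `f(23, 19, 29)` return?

9

LOAD_FAST_LOAD_FAST c,a → push 29,23. Stack: [29, 23]
COMPARE_OP bool(!=) → 29 vs 23 = True. Stack: [True]
POP_JUMP_IF_FALSE → pop True; no jump. Stack: []
LOAD_FAST b → push 19. Stack: [19]
LOAD_CONST → push 4. Stack: [19, 4]
BINARY_OP >> → 19 >> 4 = 1. Stack: [1]
LOAD_FAST_LOAD_FAST b,c → push 19,29. Stack: [1, 19, 29]
BINARY_OP * → 19 * 29 = 551. Stack: [1, 551]
BINARY_OP * → 1 * 551 = 551. Stack: [551]
STORE_FAST w → w=551. Stack: []
LOAD_CONST → push 9. Stack: [9]
LOAD_FAST c → push 29. Stack: [9, 29]
BINARY_OP % → 9 % 29 = 9. Stack: [9]
STORE_FAST n → n=9. Stack: []
LOAD_FAST n → push 9. Stack: [9]
RETURN_VALUE → return 9.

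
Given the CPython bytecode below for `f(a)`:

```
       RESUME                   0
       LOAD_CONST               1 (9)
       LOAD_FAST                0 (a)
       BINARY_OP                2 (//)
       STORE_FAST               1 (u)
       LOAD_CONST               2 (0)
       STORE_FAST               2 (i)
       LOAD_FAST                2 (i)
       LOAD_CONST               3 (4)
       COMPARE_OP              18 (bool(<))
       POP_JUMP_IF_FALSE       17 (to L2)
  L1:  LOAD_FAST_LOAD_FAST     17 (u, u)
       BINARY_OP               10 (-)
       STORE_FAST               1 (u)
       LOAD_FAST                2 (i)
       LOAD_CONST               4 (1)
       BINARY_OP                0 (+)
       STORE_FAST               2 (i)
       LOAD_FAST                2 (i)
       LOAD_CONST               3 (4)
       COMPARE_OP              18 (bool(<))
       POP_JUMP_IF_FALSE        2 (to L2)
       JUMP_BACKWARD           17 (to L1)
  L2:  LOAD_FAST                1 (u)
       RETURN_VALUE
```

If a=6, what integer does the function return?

0

LOAD_CONST → push 9. Stack: [9]
LOAD_FAST a → push 6. Stack: [9, 6]
BINARY_OP // → 9 // 6 = 1. Stack: [1]
STORE_FAST u → u=1. Stack: []
LOAD_CONST → push 0. Stack: [0]
STORE_FAST i → i=0. Stack: []
LOAD_FAST i → push 0. Stack: [0]
LOAD_CONST → push 4. Stack: [0, 4]
COMPARE_OP bool(<) → 0 vs 4 = True. Stack: [True]
POP_JUMP_IF_FALSE → pop True; no jump. Stack: []
LOAD_FAST_LOAD_FAST u,u → push 1,1. Stack: [1, 1]
BINARY_OP - → 1 - 1 = 0. Stack: [0]
STORE_FAST u → u=0. Stack: []
LOAD_FAST i → push 0. Stack: [0]
LOAD_CONST → push 1. Stack: [0, 1]
BINARY_OP + → 0 + 1 = 1. Stack: [1]
STORE_FAST i → i=1. Stack: []
LOAD_FAST i → push 1. Stack: [1]
LOAD_CONST → push 4. Stack: [1, 4]
COMPARE_OP bool(<) → 1 vs 4 = True. Stack: [True]
POP_JUMP_IF_FALSE → pop True; no jump. Stack: []
LOAD_FAST_LOAD_FAST u,u → push 0,0. Stack: [0, 0]
BINARY_OP - → 0 - 0 = 0. Stack: [0]
STORE_FAST u → u=0. Stack: []
LOAD_FAST i → push 1. Stack: [1]
LOAD_CONST → push 1. Stack: [1, 1]
BINARY_OP + → 1 + 1 = 2. Stack: [2]
STORE_FAST i → i=2. Stack: []
LOAD_FAST i → push 2. Stack: [2]
LOAD_CONST → push 4. Stack: [2, 4]
COMPARE_OP bool(<) → 2 vs 4 = True. Stack: [True]
POP_JUMP_IF_FALSE → pop True; no jump. Stack: []
LOAD_FAST_LOAD_FAST u,u → push 0,0. Stack: [0, 0]
BINARY_OP - → 0 - 0 = 0. Stack: [0]
STORE_FAST u → u=0. Stack: []
LOAD_FAST i → push 2. Stack: [2]
LOAD_CONST → push 1. Stack: [2, 1]
BINARY_OP + → 2 + 1 = 3. Stack: [3]
STORE_FAST i → i=3. Stack: []
LOAD_FAST i → push 3. Stack: [3]
LOAD_CONST → push 4. Stack: [3, 4]
COMPARE_OP bool(<) → 3 vs 4 = True. Stack: [True]
POP_JUMP_IF_FALSE → pop True; no jump. Stack: []
LOAD_FAST_LOAD_FAST u,u → push 0,0. Stack: [0, 0]
BINARY_OP - → 0 - 0 = 0. Stack: [0]
STORE_FAST u → u=0. Stack: []
LOAD_FAST i → push 3. Stack: [3]
LOAD_CONST → push 1. Stack: [3, 1]
BINARY_OP + → 3 + 1 = 4. Stack: [4]
STORE_FAST i → i=4. Stack: []
LOAD_FAST i → push 4. Stack: [4]
LOAD_CONST → push 4. Stack: [4, 4]
COMPARE_OP bool(<) → 4 vs 4 = False. Stack: [False]
POP_JUMP_IF_FALSE → pop False; jump. Stack: []
LOAD_FAST u → push 0. Stack: [0]
RETURN_VALUE → return 0.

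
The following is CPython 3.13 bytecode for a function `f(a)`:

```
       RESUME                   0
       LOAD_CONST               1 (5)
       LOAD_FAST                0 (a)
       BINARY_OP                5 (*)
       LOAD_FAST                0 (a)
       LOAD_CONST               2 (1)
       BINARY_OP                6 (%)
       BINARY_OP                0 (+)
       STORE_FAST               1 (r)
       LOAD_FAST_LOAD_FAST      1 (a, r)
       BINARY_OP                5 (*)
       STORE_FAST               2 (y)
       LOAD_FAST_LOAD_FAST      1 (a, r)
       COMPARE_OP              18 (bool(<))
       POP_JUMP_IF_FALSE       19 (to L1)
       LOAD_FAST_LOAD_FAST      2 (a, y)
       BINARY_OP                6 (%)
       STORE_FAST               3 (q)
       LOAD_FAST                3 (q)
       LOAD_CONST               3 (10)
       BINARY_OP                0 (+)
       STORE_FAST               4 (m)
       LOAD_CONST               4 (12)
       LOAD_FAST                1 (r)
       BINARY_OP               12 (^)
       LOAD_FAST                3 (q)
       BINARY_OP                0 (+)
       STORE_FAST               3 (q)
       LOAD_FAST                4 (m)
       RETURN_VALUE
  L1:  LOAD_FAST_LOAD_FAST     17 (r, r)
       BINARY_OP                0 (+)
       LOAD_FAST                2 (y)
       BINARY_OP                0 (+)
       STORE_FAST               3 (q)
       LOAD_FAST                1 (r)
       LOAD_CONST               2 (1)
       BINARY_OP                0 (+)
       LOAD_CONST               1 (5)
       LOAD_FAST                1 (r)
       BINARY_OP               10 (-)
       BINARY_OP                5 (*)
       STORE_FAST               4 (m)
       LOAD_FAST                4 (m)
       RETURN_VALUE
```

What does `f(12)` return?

LOAD_CONST → push 5. Stack: [5]
LOAD_FAST a → push 12. Stack: [5, 12]
BINARY_OP * → 5 * 12 = 60. Stack: [60]
LOAD_FAST a → push 12. Stack: [60, 12]
LOAD_CONST → push 1. Stack: [60, 12, 1]
BINARY_OP % → 12 % 1 = 0. Stack: [60, 0]
BINARY_OP + → 60 + 0 = 60. Stack: [60]
STORE_FAST r → r=60. Stack: []
LOAD_FAST_LOAD_FAST a,r → push 12,60. Stack: [12, 60]
BINARY_OP * → 12 * 60 = 720. Stack: [720]
STORE_FAST y → y=720. Stack: []
LOAD_FAST_LOAD_FAST a,r → push 12,60. Stack: [12, 60]
COMPARE_OP bool(<) → 12 vs 60 = True. Stack: [True]
POP_JUMP_IF_FALSE → pop True; no jump. Stack: []
LOAD_FAST_LOAD_FAST a,y → push 12,720. Stack: [12, 720]
BINARY_OP % → 12 % 720 = 12. Stack: [12]
STORE_FAST q → q=12. Stack: []
LOAD_FAST q → push 12. Stack: [12]
LOAD_CONST → push 10. Stack: [12, 10]
BINARY_OP + → 12 + 10 = 22. Stack: [22]
STORE_FAST m → m=22. Stack: []
LOAD_CONST → push 12. Stack: [12]
LOAD_FAST r → push 60. Stack: [12, 60]
BINARY_OP ^ → 12 ^ 60 = 48. Stack: [48]
LOAD_FAST q → push 12. Stack: [48, 12]
BINARY_OP + → 48 + 12 = 60. Stack: [60]
STORE_FAST q → q=60. Stack: []
LOAD_FAST m → push 22. Stack: [22]
RETURN_VALUE → return 22.

22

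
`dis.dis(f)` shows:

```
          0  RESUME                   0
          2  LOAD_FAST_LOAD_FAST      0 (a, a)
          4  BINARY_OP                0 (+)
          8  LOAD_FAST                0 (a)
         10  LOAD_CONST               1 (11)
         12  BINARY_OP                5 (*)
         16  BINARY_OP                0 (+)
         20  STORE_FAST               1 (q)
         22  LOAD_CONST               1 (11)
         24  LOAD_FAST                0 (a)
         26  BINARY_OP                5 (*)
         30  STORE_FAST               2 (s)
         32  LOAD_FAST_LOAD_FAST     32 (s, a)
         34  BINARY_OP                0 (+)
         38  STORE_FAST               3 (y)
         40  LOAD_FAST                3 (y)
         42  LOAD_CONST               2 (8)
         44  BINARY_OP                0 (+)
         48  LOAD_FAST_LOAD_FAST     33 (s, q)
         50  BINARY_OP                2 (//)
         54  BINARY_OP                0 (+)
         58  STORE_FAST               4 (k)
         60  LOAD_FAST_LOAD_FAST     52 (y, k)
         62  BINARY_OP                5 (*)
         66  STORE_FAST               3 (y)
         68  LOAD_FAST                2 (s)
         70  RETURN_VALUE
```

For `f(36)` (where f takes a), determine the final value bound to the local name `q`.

LOAD_FAST_LOAD_FAST a,a → push 36,36. Stack: [36, 36]
BINARY_OP + → 36 + 36 = 72. Stack: [72]
LOAD_FAST a → push 36. Stack: [72, 36]
LOAD_CONST → push 11. Stack: [72, 36, 11]
BINARY_OP * → 36 * 11 = 396. Stack: [72, 396]
BINARY_OP + → 72 + 396 = 468. Stack: [468]
STORE_FAST q → q=468. Stack: []
LOAD_CONST → push 11. Stack: [11]
LOAD_FAST a → push 36. Stack: [11, 36]
BINARY_OP * → 11 * 36 = 396. Stack: [396]
STORE_FAST s → s=396. Stack: []
LOAD_FAST_LOAD_FAST s,a → push 396,36. Stack: [396, 36]
BINARY_OP + → 396 + 36 = 432. Stack: [432]
STORE_FAST y → y=432. Stack: []
LOAD_FAST y → push 432. Stack: [432]
LOAD_CONST → push 8. Stack: [432, 8]
BINARY_OP + → 432 + 8 = 440. Stack: [440]
LOAD_FAST_LOAD_FAST s,q → push 396,468. Stack: [440, 396, 468]
BINARY_OP // → 396 // 468 = 0. Stack: [440, 0]
BINARY_OP + → 440 + 0 = 440. Stack: [440]
STORE_FAST k → k=440. Stack: []
LOAD_FAST_LOAD_FAST y,k → push 432,440. Stack: [432, 440]
BINARY_OP * → 432 * 440 = 190080. Stack: [190080]
STORE_FAST y → y=190080. Stack: []
LOAD_FAST s → push 396. Stack: [396]
RETURN_VALUE → return 396.

468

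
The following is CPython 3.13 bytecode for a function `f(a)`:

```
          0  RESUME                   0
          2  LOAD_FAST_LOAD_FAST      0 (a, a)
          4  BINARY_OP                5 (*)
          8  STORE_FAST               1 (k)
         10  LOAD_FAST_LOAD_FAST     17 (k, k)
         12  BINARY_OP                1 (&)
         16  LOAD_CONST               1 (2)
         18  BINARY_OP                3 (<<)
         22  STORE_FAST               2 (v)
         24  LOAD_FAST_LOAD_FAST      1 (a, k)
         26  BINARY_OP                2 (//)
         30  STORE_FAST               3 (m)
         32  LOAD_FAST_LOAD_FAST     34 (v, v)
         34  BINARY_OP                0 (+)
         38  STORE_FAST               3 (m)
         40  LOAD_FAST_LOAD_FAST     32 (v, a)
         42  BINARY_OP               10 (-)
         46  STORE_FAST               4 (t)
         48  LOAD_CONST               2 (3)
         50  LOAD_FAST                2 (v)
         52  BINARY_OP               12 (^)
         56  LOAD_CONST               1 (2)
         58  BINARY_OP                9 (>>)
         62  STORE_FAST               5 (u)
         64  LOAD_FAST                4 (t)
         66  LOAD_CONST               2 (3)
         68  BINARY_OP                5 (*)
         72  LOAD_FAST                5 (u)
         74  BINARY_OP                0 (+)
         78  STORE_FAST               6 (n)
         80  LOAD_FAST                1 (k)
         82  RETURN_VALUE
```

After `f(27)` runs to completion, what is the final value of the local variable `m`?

LOAD_FAST_LOAD_FAST a,a → push 27,27. Stack: [27, 27]
BINARY_OP * → 27 * 27 = 729. Stack: [729]
STORE_FAST k → k=729. Stack: []
LOAD_FAST_LOAD_FAST k,k → push 729,729. Stack: [729, 729]
BINARY_OP & → 729 & 729 = 729. Stack: [729]
LOAD_CONST → push 2. Stack: [729, 2]
BINARY_OP << → 729 << 2 = 2916. Stack: [2916]
STORE_FAST v → v=2916. Stack: []
LOAD_FAST_LOAD_FAST a,k → push 27,729. Stack: [27, 729]
BINARY_OP // → 27 // 729 = 0. Stack: [0]
STORE_FAST m → m=0. Stack: []
LOAD_FAST_LOAD_FAST v,v → push 2916,2916. Stack: [2916, 2916]
BINARY_OP + → 2916 + 2916 = 5832. Stack: [5832]
STORE_FAST m → m=5832. Stack: []
LOAD_FAST_LOAD_FAST v,a → push 2916,27. Stack: [2916, 27]
BINARY_OP - → 2916 - 27 = 2889. Stack: [2889]
STORE_FAST t → t=2889. Stack: []
LOAD_CONST → push 3. Stack: [3]
LOAD_FAST v → push 2916. Stack: [3, 2916]
BINARY_OP ^ → 3 ^ 2916 = 2919. Stack: [2919]
LOAD_CONST → push 2. Stack: [2919, 2]
BINARY_OP >> → 2919 >> 2 = 729. Stack: [729]
STORE_FAST u → u=729. Stack: []
LOAD_FAST t → push 2889. Stack: [2889]
LOAD_CONST → push 3. Stack: [2889, 3]
BINARY_OP * → 2889 * 3 = 8667. Stack: [8667]
LOAD_FAST u → push 729. Stack: [8667, 729]
BINARY_OP + → 8667 + 729 = 9396. Stack: [9396]
STORE_FAST n → n=9396. Stack: []
LOAD_FAST k → push 729. Stack: [729]
RETURN_VALUE → return 729.

5832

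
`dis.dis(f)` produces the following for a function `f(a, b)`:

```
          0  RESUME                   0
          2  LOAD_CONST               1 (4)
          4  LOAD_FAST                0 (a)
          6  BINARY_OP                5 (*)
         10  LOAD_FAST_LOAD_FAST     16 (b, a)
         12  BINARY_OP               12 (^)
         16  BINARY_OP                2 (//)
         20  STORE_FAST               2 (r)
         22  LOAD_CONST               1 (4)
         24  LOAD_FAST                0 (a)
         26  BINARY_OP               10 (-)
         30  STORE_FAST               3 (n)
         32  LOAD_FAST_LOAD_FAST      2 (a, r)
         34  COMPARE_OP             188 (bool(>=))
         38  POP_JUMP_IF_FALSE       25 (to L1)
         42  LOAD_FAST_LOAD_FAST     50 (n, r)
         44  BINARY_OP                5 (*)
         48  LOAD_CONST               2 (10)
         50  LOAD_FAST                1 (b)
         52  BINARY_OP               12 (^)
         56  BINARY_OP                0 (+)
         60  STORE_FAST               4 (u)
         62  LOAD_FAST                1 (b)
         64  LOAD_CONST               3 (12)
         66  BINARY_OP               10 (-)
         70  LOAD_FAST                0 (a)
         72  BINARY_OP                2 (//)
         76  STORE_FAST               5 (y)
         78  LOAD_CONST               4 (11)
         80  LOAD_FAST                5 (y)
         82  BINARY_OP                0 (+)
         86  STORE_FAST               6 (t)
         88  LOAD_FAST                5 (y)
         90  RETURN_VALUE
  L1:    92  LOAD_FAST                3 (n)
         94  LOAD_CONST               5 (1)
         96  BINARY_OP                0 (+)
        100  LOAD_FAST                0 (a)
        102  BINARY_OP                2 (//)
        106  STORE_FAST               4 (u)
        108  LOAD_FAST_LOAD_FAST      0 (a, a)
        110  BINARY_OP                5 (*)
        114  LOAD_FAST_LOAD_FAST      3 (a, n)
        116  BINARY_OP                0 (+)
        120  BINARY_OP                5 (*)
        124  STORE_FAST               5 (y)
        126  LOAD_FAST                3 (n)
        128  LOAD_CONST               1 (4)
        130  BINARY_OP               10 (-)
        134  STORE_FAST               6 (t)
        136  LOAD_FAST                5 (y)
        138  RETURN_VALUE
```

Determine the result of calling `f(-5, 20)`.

100

LOAD_CONST → push 4. Stack: [4]
LOAD_FAST a → push -5. Stack: [4, -5]
BINARY_OP * → 4 * -5 = -20. Stack: [-20]
LOAD_FAST_LOAD_FAST b,a → push 20,-5. Stack: [-20, 20, -5]
BINARY_OP ^ → 20 ^ -5 = -17. Stack: [-20, -17]
BINARY_OP // → -20 // -17 = 1. Stack: [1]
STORE_FAST r → r=1. Stack: []
LOAD_CONST → push 4. Stack: [4]
LOAD_FAST a → push -5. Stack: [4, -5]
BINARY_OP - → 4 - -5 = 9. Stack: [9]
STORE_FAST n → n=9. Stack: []
LOAD_FAST_LOAD_FAST a,r → push -5,1. Stack: [-5, 1]
COMPARE_OP bool(>=) → -5 vs 1 = False. Stack: [False]
POP_JUMP_IF_FALSE → pop False; jump. Stack: []
LOAD_FAST n → push 9. Stack: [9]
LOAD_CONST → push 1. Stack: [9, 1]
BINARY_OP + → 9 + 1 = 10. Stack: [10]
LOAD_FAST a → push -5. Stack: [10, -5]
BINARY_OP // → 10 // -5 = -2. Stack: [-2]
STORE_FAST u → u=-2. Stack: []
LOAD_FAST_LOAD_FAST a,a → push -5,-5. Stack: [-5, -5]
BINARY_OP * → -5 * -5 = 25. Stack: [25]
LOAD_FAST_LOAD_FAST a,n → push -5,9. Stack: [25, -5, 9]
BINARY_OP + → -5 + 9 = 4. Stack: [25, 4]
BINARY_OP * → 25 * 4 = 100. Stack: [100]
STORE_FAST y → y=100. Stack: []
LOAD_FAST n → push 9. Stack: [9]
LOAD_CONST → push 4. Stack: [9, 4]
BINARY_OP - → 9 - 4 = 5. Stack: [5]
STORE_FAST t → t=5. Stack: []
LOAD_FAST y → push 100. Stack: [100]
RETURN_VALUE → return 100.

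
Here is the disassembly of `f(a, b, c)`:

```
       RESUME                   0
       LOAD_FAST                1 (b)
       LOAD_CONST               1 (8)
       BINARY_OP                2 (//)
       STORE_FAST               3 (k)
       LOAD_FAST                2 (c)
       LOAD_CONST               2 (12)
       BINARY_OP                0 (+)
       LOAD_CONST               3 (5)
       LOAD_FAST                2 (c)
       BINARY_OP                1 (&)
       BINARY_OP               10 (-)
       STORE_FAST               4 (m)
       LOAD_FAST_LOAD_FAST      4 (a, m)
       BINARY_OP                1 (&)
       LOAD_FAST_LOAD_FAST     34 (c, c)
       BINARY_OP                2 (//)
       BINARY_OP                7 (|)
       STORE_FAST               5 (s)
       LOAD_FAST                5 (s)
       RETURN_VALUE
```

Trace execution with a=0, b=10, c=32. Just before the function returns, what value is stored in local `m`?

44

LOAD_FAST b → push 10. Stack: [10]
LOAD_CONST → push 8. Stack: [10, 8]
BINARY_OP // → 10 // 8 = 1. Stack: [1]
STORE_FAST k → k=1. Stack: []
LOAD_FAST c → push 32. Stack: [32]
LOAD_CONST → push 12. Stack: [32, 12]
BINARY_OP + → 32 + 12 = 44. Stack: [44]
LOAD_CONST → push 5. Stack: [44, 5]
LOAD_FAST c → push 32. Stack: [44, 5, 32]
BINARY_OP & → 5 & 32 = 0. Stack: [44, 0]
BINARY_OP - → 44 - 0 = 44. Stack: [44]
STORE_FAST m → m=44. Stack: []
LOAD_FAST_LOAD_FAST a,m → push 0,44. Stack: [0, 44]
BINARY_OP & → 0 & 44 = 0. Stack: [0]
LOAD_FAST_LOAD_FAST c,c → push 32,32. Stack: [0, 32, 32]
BINARY_OP // → 32 // 32 = 1. Stack: [0, 1]
BINARY_OP | → 0 | 1 = 1. Stack: [1]
STORE_FAST s → s=1. Stack: []
LOAD_FAST s → push 1. Stack: [1]
RETURN_VALUE → return 1.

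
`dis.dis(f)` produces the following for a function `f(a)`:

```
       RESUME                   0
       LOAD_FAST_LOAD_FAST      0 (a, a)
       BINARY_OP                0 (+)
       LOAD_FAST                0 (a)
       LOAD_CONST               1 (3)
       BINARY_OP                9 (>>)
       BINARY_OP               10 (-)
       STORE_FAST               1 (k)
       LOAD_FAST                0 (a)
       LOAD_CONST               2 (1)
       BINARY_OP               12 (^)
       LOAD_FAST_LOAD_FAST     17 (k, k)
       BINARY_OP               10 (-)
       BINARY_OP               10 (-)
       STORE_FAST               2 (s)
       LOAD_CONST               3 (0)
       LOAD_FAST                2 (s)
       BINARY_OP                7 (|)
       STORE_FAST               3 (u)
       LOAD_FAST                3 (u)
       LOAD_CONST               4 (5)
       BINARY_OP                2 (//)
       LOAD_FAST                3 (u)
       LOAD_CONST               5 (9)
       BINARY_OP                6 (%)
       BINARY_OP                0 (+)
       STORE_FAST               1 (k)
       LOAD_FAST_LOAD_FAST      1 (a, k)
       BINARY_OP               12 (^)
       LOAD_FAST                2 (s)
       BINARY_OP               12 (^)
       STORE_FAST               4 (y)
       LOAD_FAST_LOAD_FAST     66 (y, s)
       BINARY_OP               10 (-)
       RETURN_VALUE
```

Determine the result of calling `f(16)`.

-7

LOAD_FAST_LOAD_FAST a,a → push 16,16. Stack: [16, 16]
BINARY_OP + → 16 + 16 = 32. Stack: [32]
LOAD_FAST a → push 16. Stack: [32, 16]
LOAD_CONST → push 3. Stack: [32, 16, 3]
BINARY_OP >> → 16 >> 3 = 2. Stack: [32, 2]
BINARY_OP - → 32 - 2 = 30. Stack: [30]
STORE_FAST k → k=30. Stack: []
LOAD_FAST a → push 16. Stack: [16]
LOAD_CONST → push 1. Stack: [16, 1]
BINARY_OP ^ → 16 ^ 1 = 17. Stack: [17]
LOAD_FAST_LOAD_FAST k,k → push 30,30. Stack: [17, 30, 30]
BINARY_OP - → 30 - 30 = 0. Stack: [17, 0]
BINARY_OP - → 17 - 0 = 17. Stack: [17]
STORE_FAST s → s=17. Stack: []
LOAD_CONST → push 0. Stack: [0]
LOAD_FAST s → push 17. Stack: [0, 17]
BINARY_OP | → 0 | 17 = 17. Stack: [17]
STORE_FAST u → u=17. Stack: []
LOAD_FAST u → push 17. Stack: [17]
LOAD_CONST → push 5. Stack: [17, 5]
BINARY_OP // → 17 // 5 = 3. Stack: [3]
LOAD_FAST u → push 17. Stack: [3, 17]
LOAD_CONST → push 9. Stack: [3, 17, 9]
BINARY_OP % → 17 % 9 = 8. Stack: [3, 8]
BINARY_OP + → 3 + 8 = 11. Stack: [11]
STORE_FAST k → k=11. Stack: []
LOAD_FAST_LOAD_FAST a,k → push 16,11. Stack: [16, 11]
BINARY_OP ^ → 16 ^ 11 = 27. Stack: [27]
LOAD_FAST s → push 17. Stack: [27, 17]
BINARY_OP ^ → 27 ^ 17 = 10. Stack: [10]
STORE_FAST y → y=10. Stack: []
LOAD_FAST_LOAD_FAST y,s → push 10,17. Stack: [10, 17]
BINARY_OP - → 10 - 17 = -7. Stack: [-7]
RETURN_VALUE → return -7.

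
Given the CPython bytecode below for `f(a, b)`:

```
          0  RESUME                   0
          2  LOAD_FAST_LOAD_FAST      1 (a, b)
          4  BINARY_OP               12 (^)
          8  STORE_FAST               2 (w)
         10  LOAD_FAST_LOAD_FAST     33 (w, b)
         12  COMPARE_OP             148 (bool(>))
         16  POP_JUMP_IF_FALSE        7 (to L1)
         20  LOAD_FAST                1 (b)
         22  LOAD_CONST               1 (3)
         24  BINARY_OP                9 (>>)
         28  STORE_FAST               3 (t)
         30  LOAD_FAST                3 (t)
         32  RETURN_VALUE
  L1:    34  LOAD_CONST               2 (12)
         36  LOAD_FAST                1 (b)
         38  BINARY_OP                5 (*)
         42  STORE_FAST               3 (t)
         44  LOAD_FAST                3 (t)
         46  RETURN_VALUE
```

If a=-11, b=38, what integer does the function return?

LOAD_FAST_LOAD_FAST a,b → push -11,38. Stack: [-11, 38]
BINARY_OP ^ → -11 ^ 38 = -45. Stack: [-45]
STORE_FAST w → w=-45. Stack: []
LOAD_FAST_LOAD_FAST w,b → push -45,38. Stack: [-45, 38]
COMPARE_OP bool(>) → -45 vs 38 = False. Stack: [False]
POP_JUMP_IF_FALSE → pop False; jump. Stack: []
LOAD_CONST → push 12. Stack: [12]
LOAD_FAST b → push 38. Stack: [12, 38]
BINARY_OP * → 12 * 38 = 456. Stack: [456]
STORE_FAST t → t=456. Stack: []
LOAD_FAST t → push 456. Stack: [456]
RETURN_VALUE → return 456.

456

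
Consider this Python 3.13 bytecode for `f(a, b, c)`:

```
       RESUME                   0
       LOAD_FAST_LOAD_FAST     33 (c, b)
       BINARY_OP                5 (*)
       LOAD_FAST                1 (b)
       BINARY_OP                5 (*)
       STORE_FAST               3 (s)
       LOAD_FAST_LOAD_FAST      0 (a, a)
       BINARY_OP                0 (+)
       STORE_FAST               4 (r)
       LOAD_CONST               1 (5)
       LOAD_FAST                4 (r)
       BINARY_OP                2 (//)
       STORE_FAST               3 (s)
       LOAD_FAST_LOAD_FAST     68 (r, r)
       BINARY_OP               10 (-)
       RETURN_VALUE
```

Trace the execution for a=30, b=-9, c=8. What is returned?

LOAD_FAST_LOAD_FAST c,b → push 8,-9. Stack: [8, -9]
BINARY_OP * → 8 * -9 = -72. Stack: [-72]
LOAD_FAST b → push -9. Stack: [-72, -9]
BINARY_OP * → -72 * -9 = 648. Stack: [648]
STORE_FAST s → s=648. Stack: []
LOAD_FAST_LOAD_FAST a,a → push 30,30. Stack: [30, 30]
BINARY_OP + → 30 + 30 = 60. Stack: [60]
STORE_FAST r → r=60. Stack: []
LOAD_CONST → push 5. Stack: [5]
LOAD_FAST r → push 60. Stack: [5, 60]
BINARY_OP // → 5 // 60 = 0. Stack: [0]
STORE_FAST s → s=0. Stack: []
LOAD_FAST_LOAD_FAST r,r → push 60,60. Stack: [60, 60]
BINARY_OP - → 60 - 60 = 0. Stack: [0]
RETURN_VALUE → return 0.

0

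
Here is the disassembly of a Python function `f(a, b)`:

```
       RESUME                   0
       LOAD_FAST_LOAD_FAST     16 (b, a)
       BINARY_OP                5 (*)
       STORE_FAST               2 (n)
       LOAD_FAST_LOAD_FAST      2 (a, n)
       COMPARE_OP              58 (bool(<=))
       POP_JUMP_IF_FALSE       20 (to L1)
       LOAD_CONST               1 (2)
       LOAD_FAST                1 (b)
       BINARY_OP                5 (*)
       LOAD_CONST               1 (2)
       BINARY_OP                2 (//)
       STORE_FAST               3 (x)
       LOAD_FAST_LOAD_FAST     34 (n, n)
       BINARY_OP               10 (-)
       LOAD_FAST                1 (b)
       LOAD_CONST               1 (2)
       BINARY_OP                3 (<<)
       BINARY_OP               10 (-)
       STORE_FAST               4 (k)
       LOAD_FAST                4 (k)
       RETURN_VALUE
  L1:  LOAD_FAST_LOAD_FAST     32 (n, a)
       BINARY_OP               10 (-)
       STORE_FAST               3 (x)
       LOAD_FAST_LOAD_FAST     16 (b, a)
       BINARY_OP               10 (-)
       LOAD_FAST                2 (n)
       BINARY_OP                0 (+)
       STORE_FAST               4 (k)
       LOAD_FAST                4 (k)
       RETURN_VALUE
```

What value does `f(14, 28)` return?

-112

LOAD_FAST_LOAD_FAST b,a → push 28,14. Stack: [28, 14]
BINARY_OP * → 28 * 14 = 392. Stack: [392]
STORE_FAST n → n=392. Stack: []
LOAD_FAST_LOAD_FAST a,n → push 14,392. Stack: [14, 392]
COMPARE_OP bool(<=) → 14 vs 392 = True. Stack: [True]
POP_JUMP_IF_FALSE → pop True; no jump. Stack: []
LOAD_CONST → push 2. Stack: [2]
LOAD_FAST b → push 28. Stack: [2, 28]
BINARY_OP * → 2 * 28 = 56. Stack: [56]
LOAD_CONST → push 2. Stack: [56, 2]
BINARY_OP // → 56 // 2 = 28. Stack: [28]
STORE_FAST x → x=28. Stack: []
LOAD_FAST_LOAD_FAST n,n → push 392,392. Stack: [392, 392]
BINARY_OP - → 392 - 392 = 0. Stack: [0]
LOAD_FAST b → push 28. Stack: [0, 28]
LOAD_CONST → push 2. Stack: [0, 28, 2]
BINARY_OP << → 28 << 2 = 112. Stack: [0, 112]
BINARY_OP - → 0 - 112 = -112. Stack: [-112]
STORE_FAST k → k=-112. Stack: []
LOAD_FAST k → push -112. Stack: [-112]
RETURN_VALUE → return -112.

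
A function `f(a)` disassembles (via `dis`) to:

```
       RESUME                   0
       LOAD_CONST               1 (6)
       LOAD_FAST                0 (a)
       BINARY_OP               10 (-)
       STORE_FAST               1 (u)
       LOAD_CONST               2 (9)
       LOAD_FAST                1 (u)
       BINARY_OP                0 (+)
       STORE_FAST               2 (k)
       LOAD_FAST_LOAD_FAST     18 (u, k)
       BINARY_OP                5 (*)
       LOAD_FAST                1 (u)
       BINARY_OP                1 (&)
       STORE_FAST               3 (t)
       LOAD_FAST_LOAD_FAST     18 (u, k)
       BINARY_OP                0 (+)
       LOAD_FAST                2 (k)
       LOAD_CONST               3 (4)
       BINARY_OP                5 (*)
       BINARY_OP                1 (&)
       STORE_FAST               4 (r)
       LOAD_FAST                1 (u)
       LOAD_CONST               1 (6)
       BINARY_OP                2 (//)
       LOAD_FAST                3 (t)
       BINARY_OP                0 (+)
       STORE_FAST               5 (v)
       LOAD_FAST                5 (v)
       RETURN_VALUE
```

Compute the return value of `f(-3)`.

LOAD_CONST → push 6. Stack: [6]
LOAD_FAST a → push -3. Stack: [6, -3]
BINARY_OP - → 6 - -3 = 9. Stack: [9]
STORE_FAST u → u=9. Stack: []
LOAD_CONST → push 9. Stack: [9]
LOAD_FAST u → push 9. Stack: [9, 9]
BINARY_OP + → 9 + 9 = 18. Stack: [18]
STORE_FAST k → k=18. Stack: []
LOAD_FAST_LOAD_FAST u,k → push 9,18. Stack: [9, 18]
BINARY_OP * → 9 * 18 = 162. Stack: [162]
LOAD_FAST u → push 9. Stack: [162, 9]
BINARY_OP & → 162 & 9 = 0. Stack: [0]
STORE_FAST t → t=0. Stack: []
LOAD_FAST_LOAD_FAST u,k → push 9,18. Stack: [9, 18]
BINARY_OP + → 9 + 18 = 27. Stack: [27]
LOAD_FAST k → push 18. Stack: [27, 18]
LOAD_CONST → push 4. Stack: [27, 18, 4]
BINARY_OP * → 18 * 4 = 72. Stack: [27, 72]
BINARY_OP & → 27 & 72 = 8. Stack: [8]
STORE_FAST r → r=8. Stack: []
LOAD_FAST u → push 9. Stack: [9]
LOAD_CONST → push 6. Stack: [9, 6]
BINARY_OP // → 9 // 6 = 1. Stack: [1]
LOAD_FAST t → push 0. Stack: [1, 0]
BINARY_OP + → 1 + 0 = 1. Stack: [1]
STORE_FAST v → v=1. Stack: []
LOAD_FAST v → push 1. Stack: [1]
RETURN_VALUE → return 1.

1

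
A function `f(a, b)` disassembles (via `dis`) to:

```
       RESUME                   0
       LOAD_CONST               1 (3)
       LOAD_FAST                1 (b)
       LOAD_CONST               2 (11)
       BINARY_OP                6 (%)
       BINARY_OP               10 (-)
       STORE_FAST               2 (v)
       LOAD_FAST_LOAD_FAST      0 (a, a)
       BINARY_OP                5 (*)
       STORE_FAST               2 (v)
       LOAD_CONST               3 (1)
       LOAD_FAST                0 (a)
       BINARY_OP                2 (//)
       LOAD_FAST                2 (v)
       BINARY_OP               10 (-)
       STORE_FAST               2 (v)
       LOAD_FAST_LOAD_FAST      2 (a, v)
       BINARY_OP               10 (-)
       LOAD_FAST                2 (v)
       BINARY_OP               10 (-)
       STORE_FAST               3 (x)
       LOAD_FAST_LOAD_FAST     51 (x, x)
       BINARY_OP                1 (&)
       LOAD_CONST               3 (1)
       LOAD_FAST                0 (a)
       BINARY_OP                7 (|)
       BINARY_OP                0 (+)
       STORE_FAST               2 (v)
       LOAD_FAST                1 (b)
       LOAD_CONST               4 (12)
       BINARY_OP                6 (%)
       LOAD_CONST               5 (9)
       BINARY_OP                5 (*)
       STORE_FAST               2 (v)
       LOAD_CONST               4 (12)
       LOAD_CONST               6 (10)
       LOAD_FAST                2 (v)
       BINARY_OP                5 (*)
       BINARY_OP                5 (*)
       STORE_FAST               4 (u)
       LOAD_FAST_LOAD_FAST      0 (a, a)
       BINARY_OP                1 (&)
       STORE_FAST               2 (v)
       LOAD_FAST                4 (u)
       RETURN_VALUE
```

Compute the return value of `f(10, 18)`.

6480

LOAD_CONST → push 3. Stack: [3]
LOAD_FAST b → push 18. Stack: [3, 18]
LOAD_CONST → push 11. Stack: [3, 18, 11]
BINARY_OP % → 18 % 11 = 7. Stack: [3, 7]
BINARY_OP - → 3 - 7 = -4. Stack: [-4]
STORE_FAST v → v=-4. Stack: []
LOAD_FAST_LOAD_FAST a,a → push 10,10. Stack: [10, 10]
BINARY_OP * → 10 * 10 = 100. Stack: [100]
STORE_FAST v → v=100. Stack: []
LOAD_CONST → push 1. Stack: [1]
LOAD_FAST a → push 10. Stack: [1, 10]
BINARY_OP // → 1 // 10 = 0. Stack: [0]
LOAD_FAST v → push 100. Stack: [0, 100]
BINARY_OP - → 0 - 100 = -100. Stack: [-100]
STORE_FAST v → v=-100. Stack: []
LOAD_FAST_LOAD_FAST a,v → push 10,-100. Stack: [10, -100]
BINARY_OP - → 10 - -100 = 110. Stack: [110]
LOAD_FAST v → push -100. Stack: [110, -100]
BINARY_OP - → 110 - -100 = 210. Stack: [210]
STORE_FAST x → x=210. Stack: []
LOAD_FAST_LOAD_FAST x,x → push 210,210. Stack: [210, 210]
BINARY_OP & → 210 & 210 = 210. Stack: [210]
LOAD_CONST → push 1. Stack: [210, 1]
LOAD_FAST a → push 10. Stack: [210, 1, 10]
BINARY_OP | → 1 | 10 = 11. Stack: [210, 11]
BINARY_OP + → 210 + 11 = 221. Stack: [221]
STORE_FAST v → v=221. Stack: []
LOAD_FAST b → push 18. Stack: [18]
LOAD_CONST → push 12. Stack: [18, 12]
BINARY_OP % → 18 % 12 = 6. Stack: [6]
LOAD_CONST → push 9. Stack: [6, 9]
BINARY_OP * → 6 * 9 = 54. Stack: [54]
STORE_FAST v → v=54. Stack: []
LOAD_CONST → push 12. Stack: [12]
LOAD_CONST → push 10. Stack: [12, 10]
LOAD_FAST v → push 54. Stack: [12, 10, 54]
BINARY_OP * → 10 * 54 = 540. Stack: [12, 540]
BINARY_OP * → 12 * 540 = 6480. Stack: [6480]
STORE_FAST u → u=6480. Stack: []
LOAD_FAST_LOAD_FAST a,a → push 10,10. Stack: [10, 10]
BINARY_OP & → 10 & 10 = 10. Stack: [10]
STORE_FAST v → v=10. Stack: []
LOAD_FAST u → push 6480. Stack: [6480]
RETURN_VALUE → return 6480.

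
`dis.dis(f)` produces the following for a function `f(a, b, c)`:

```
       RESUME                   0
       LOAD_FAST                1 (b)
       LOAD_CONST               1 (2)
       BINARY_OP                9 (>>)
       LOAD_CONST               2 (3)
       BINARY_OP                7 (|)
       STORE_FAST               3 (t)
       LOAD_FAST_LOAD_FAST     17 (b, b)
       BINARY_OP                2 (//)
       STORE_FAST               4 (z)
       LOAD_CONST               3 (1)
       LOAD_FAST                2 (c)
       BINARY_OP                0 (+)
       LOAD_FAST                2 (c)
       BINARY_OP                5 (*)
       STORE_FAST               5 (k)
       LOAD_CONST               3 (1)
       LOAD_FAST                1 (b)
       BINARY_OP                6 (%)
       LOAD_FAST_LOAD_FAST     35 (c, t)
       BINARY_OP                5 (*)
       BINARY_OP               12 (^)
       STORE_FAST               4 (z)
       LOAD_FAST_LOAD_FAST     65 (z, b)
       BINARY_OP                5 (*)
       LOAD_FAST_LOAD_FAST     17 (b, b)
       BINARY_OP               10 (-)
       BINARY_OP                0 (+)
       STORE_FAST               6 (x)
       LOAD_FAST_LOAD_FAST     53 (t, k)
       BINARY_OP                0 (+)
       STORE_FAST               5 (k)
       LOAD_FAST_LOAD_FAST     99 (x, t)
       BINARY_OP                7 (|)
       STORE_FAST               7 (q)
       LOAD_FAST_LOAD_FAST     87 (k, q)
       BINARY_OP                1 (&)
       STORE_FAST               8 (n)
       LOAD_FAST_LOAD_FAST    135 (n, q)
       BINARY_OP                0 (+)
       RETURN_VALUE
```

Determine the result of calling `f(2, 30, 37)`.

LOAD_FAST b → push 30. Stack: [30]
LOAD_CONST → push 2. Stack: [30, 2]
BINARY_OP >> → 30 >> 2 = 7. Stack: [7]
LOAD_CONST → push 3. Stack: [7, 3]
BINARY_OP | → 7 | 3 = 7. Stack: [7]
STORE_FAST t → t=7. Stack: []
LOAD_FAST_LOAD_FAST b,b → push 30,30. Stack: [30, 30]
BINARY_OP // → 30 // 30 = 1. Stack: [1]
STORE_FAST z → z=1. Stack: []
LOAD_CONST → push 1. Stack: [1]
LOAD_FAST c → push 37. Stack: [1, 37]
BINARY_OP + → 1 + 37 = 38. Stack: [38]
LOAD_FAST c → push 37. Stack: [38, 37]
BINARY_OP * → 38 * 37 = 1406. Stack: [1406]
STORE_FAST k → k=1406. Stack: []
LOAD_CONST → push 1. Stack: [1]
LOAD_FAST b → push 30. Stack: [1, 30]
BINARY_OP % → 1 % 30 = 1. Stack: [1]
LOAD_FAST_LOAD_FAST c,t → push 37,7. Stack: [1, 37, 7]
BINARY_OP * → 37 * 7 = 259. Stack: [1, 259]
BINARY_OP ^ → 1 ^ 259 = 258. Stack: [258]
STORE_FAST z → z=258. Stack: []
LOAD_FAST_LOAD_FAST z,b → push 258,30. Stack: [258, 30]
BINARY_OP * → 258 * 30 = 7740. Stack: [7740]
LOAD_FAST_LOAD_FAST b,b → push 30,30. Stack: [7740, 30, 30]
BINARY_OP - → 30 - 30 = 0. Stack: [7740, 0]
BINARY_OP + → 7740 + 0 = 7740. Stack: [7740]
STORE_FAST x → x=7740. Stack: []
LOAD_FAST_LOAD_FAST t,k → push 7,1406. Stack: [7, 1406]
BINARY_OP + → 7 + 1406 = 1413. Stack: [1413]
STORE_FAST k → k=1413. Stack: []
LOAD_FAST_LOAD_FAST x,t → push 7740,7. Stack: [7740, 7]
BINARY_OP | → 7740 | 7 = 7743. Stack: [7743]
STORE_FAST q → q=7743. Stack: []
LOAD_FAST_LOAD_FAST k,q → push 1413,7743. Stack: [1413, 7743]
BINARY_OP & → 1413 & 7743 = 1029. Stack: [1029]
STORE_FAST n → n=1029. Stack: []
LOAD_FAST_LOAD_FAST n,q → push 1029,7743. Stack: [1029, 7743]
BINARY_OP + → 1029 + 7743 = 8772. Stack: [8772]
RETURN_VALUE → return 8772.

8772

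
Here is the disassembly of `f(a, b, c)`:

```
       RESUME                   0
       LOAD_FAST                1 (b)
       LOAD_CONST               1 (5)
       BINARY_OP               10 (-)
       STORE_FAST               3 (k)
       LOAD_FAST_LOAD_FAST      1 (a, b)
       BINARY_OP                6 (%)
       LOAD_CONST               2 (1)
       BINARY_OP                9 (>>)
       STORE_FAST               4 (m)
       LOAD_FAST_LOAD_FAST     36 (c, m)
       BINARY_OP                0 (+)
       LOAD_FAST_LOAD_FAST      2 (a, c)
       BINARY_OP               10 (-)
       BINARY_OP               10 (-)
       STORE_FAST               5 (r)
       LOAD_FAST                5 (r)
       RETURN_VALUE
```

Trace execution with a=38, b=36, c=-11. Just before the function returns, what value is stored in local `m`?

1

LOAD_FAST b → push 36. Stack: [36]
LOAD_CONST → push 5. Stack: [36, 5]
BINARY_OP - → 36 - 5 = 31. Stack: [31]
STORE_FAST k → k=31. Stack: []
LOAD_FAST_LOAD_FAST a,b → push 38,36. Stack: [38, 36]
BINARY_OP % → 38 % 36 = 2. Stack: [2]
LOAD_CONST → push 1. Stack: [2, 1]
BINARY_OP >> → 2 >> 1 = 1. Stack: [1]
STORE_FAST m → m=1. Stack: []
LOAD_FAST_LOAD_FAST c,m → push -11,1. Stack: [-11, 1]
BINARY_OP + → -11 + 1 = -10. Stack: [-10]
LOAD_FAST_LOAD_FAST a,c → push 38,-11. Stack: [-10, 38, -11]
BINARY_OP - → 38 - -11 = 49. Stack: [-10, 49]
BINARY_OP - → -10 - 49 = -59. Stack: [-59]
STORE_FAST r → r=-59. Stack: []
LOAD_FAST r → push -59. Stack: [-59]
RETURN_VALUE → return -59.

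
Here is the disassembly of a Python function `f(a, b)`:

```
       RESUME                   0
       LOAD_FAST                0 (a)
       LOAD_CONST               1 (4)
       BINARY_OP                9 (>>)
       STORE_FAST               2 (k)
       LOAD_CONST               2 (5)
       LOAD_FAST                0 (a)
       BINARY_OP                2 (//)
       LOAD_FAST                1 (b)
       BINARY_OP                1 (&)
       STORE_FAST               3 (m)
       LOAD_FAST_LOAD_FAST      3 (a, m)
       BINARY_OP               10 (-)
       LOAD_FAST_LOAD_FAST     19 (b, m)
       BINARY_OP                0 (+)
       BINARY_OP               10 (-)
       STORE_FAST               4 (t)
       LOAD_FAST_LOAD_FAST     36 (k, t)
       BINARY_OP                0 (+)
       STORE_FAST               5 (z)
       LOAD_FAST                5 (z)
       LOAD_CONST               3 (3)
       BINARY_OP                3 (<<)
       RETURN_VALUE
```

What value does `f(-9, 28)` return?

LOAD_FAST a → push -9. Stack: [-9]
LOAD_CONST → push 4. Stack: [-9, 4]
BINARY_OP >> → -9 >> 4 = -1. Stack: [-1]
STORE_FAST k → k=-1. Stack: []
LOAD_CONST → push 5. Stack: [5]
LOAD_FAST a → push -9. Stack: [5, -9]
BINARY_OP // → 5 // -9 = -1. Stack: [-1]
LOAD_FAST b → push 28. Stack: [-1, 28]
BINARY_OP & → -1 & 28 = 28. Stack: [28]
STORE_FAST m → m=28. Stack: []
LOAD_FAST_LOAD_FAST a,m → push -9,28. Stack: [-9, 28]
BINARY_OP - → -9 - 28 = -37. Stack: [-37]
LOAD_FAST_LOAD_FAST b,m → push 28,28. Stack: [-37, 28, 28]
BINARY_OP + → 28 + 28 = 56. Stack: [-37, 56]
BINARY_OP - → -37 - 56 = -93. Stack: [-93]
STORE_FAST t → t=-93. Stack: []
LOAD_FAST_LOAD_FAST k,t → push -1,-93. Stack: [-1, -93]
BINARY_OP + → -1 + -93 = -94. Stack: [-94]
STORE_FAST z → z=-94. Stack: []
LOAD_FAST z → push -94. Stack: [-94]
LOAD_CONST → push 3. Stack: [-94, 3]
BINARY_OP << → -94 << 3 = -752. Stack: [-752]
RETURN_VALUE → return -752.

-752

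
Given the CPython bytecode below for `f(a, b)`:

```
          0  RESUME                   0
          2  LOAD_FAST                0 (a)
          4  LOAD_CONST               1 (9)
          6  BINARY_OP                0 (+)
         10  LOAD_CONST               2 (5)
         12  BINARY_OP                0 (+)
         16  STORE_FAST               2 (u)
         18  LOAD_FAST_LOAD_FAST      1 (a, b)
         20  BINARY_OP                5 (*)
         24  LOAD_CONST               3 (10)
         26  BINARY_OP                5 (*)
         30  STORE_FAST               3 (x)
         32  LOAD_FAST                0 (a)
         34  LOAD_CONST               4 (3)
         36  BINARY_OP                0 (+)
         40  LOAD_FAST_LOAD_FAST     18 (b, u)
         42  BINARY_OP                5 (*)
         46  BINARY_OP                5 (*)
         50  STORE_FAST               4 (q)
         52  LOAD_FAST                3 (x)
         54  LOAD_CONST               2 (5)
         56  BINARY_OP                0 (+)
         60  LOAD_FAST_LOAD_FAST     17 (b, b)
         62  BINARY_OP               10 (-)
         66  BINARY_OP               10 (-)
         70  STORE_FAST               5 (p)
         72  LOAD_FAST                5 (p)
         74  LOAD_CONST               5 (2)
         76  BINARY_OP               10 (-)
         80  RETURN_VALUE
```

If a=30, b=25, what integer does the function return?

7503

LOAD_FAST a → push 30. Stack: [30]
LOAD_CONST → push 9. Stack: [30, 9]
BINARY_OP + → 30 + 9 = 39. Stack: [39]
LOAD_CONST → push 5. Stack: [39, 5]
BINARY_OP + → 39 + 5 = 44. Stack: [44]
STORE_FAST u → u=44. Stack: []
LOAD_FAST_LOAD_FAST a,b → push 30,25. Stack: [30, 25]
BINARY_OP * → 30 * 25 = 750. Stack: [750]
LOAD_CONST → push 10. Stack: [750, 10]
BINARY_OP * → 750 * 10 = 7500. Stack: [7500]
STORE_FAST x → x=7500. Stack: []
LOAD_FAST a → push 30. Stack: [30]
LOAD_CONST → push 3. Stack: [30, 3]
BINARY_OP + → 30 + 3 = 33. Stack: [33]
LOAD_FAST_LOAD_FAST b,u → push 25,44. Stack: [33, 25, 44]
BINARY_OP * → 25 * 44 = 1100. Stack: [33, 1100]
BINARY_OP * → 33 * 1100 = 36300. Stack: [36300]
STORE_FAST q → q=36300. Stack: []
LOAD_FAST x → push 7500. Stack: [7500]
LOAD_CONST → push 5. Stack: [7500, 5]
BINARY_OP + → 7500 + 5 = 7505. Stack: [7505]
LOAD_FAST_LOAD_FAST b,b → push 25,25. Stack: [7505, 25, 25]
BINARY_OP - → 25 - 25 = 0. Stack: [7505, 0]
BINARY_OP - → 7505 - 0 = 7505. Stack: [7505]
STORE_FAST p → p=7505. Stack: []
LOAD_FAST p → push 7505. Stack: [7505]
LOAD_CONST → push 2. Stack: [7505, 2]
BINARY_OP - → 7505 - 2 = 7503. Stack: [7503]
RETURN_VALUE → return 7503.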